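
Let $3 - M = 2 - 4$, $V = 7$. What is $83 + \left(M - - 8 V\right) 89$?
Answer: $5512$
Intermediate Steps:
$M = 5$ ($M = 3 - \left(2 - 4\right) = 3 - -2 = 3 + 2 = 5$)
$83 + \left(M - - 8 V\right) 89 = 83 + \left(5 - \left(-8\right) 7\right) 89 = 83 + \left(5 - -56\right) 89 = 83 + \left(5 + 56\right) 89 = 83 + 61 \cdot 89 = 83 + 5429 = 5512$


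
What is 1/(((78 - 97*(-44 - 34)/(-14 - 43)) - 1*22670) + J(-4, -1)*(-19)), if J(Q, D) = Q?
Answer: -19/430326 ≈ -4.4153e-5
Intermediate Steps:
1/(((78 - 97*(-44 - 34)/(-14 - 43)) - 1*22670) + J(-4, -1)*(-19)) = 1/(((78 - 97*(-44 - 34)/(-14 - 43)) - 1*22670) - 4*(-19)) = 1/(((78 - (-7566)/(-57)) - 22670) + 76) = 1/(((78 - (-7566)*(-1)/57) - 22670) + 76) = 1/(((78 - 97*26/19) - 22670) + 76) = 1/(((78 - 2522/19) - 22670) + 76) = 1/((-1040/19 - 22670) + 76) = 1/(-431770/19 + 76) = 1/(-430326/19) = -19/430326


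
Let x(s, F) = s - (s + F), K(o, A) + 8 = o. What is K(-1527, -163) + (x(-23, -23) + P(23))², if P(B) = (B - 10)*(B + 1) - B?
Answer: 95809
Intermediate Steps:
K(o, A) = -8 + o
x(s, F) = -F (x(s, F) = s - (F + s) = s + (-F - s) = -F)
P(B) = -B + (1 + B)*(-10 + B) (P(B) = (-10 + B)*(1 + B) - B = (1 + B)*(-10 + B) - B = -B + (1 + B)*(-10 + B))
K(-1527, -163) + (x(-23, -23) + P(23))² = (-8 - 1527) + (-1*(-23) + (-10 + 23² - 10*23))² = -1535 + (23 + (-10 + 529 - 230))² = -1535 + (23 + 289)² = -1535 + 312² = -1535 + 97344 = 95809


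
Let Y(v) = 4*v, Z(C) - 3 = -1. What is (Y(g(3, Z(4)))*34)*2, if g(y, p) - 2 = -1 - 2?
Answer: -272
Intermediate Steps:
Z(C) = 2 (Z(C) = 3 - 1 = 2)
g(y, p) = -1 (g(y, p) = 2 + (-1 - 2) = 2 - 3 = -1)
(Y(g(3, Z(4)))*34)*2 = ((4*(-1))*34)*2 = -4*34*2 = -136*2 = -272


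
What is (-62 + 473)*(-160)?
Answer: -65760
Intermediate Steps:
(-62 + 473)*(-160) = 411*(-160) = -65760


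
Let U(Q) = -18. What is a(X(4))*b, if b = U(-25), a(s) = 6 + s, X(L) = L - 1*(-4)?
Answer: -252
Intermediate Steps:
X(L) = 4 + L (X(L) = L + 4 = 4 + L)
b = -18
a(X(4))*b = (6 + (4 + 4))*(-18) = (6 + 8)*(-18) = 14*(-18) = -252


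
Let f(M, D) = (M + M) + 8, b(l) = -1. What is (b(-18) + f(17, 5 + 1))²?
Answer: 1681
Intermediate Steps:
f(M, D) = 8 + 2*M (f(M, D) = 2*M + 8 = 8 + 2*M)
(b(-18) + f(17, 5 + 1))² = (-1 + (8 + 2*17))² = (-1 + (8 + 34))² = (-1 + 42)² = 41² = 1681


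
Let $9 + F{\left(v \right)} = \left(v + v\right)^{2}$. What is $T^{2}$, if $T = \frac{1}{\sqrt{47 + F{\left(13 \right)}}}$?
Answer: $\frac{1}{714} \approx 0.0014006$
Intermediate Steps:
$F{\left(v \right)} = -9 + 4 v^{2}$ ($F{\left(v \right)} = -9 + \left(v + v\right)^{2} = -9 + \left(2 v\right)^{2} = -9 + 4 v^{2}$)
$T = \frac{\sqrt{714}}{714}$ ($T = \frac{1}{\sqrt{47 - \left(9 - 4 \cdot 13^{2}\right)}} = \frac{1}{\sqrt{47 + \left(-9 + 4 \cdot 169\right)}} = \frac{1}{\sqrt{47 + \left(-9 + 676\right)}} = \frac{1}{\sqrt{47 + 667}} = \frac{1}{\sqrt{714}} = \frac{\sqrt{714}}{714} \approx 0.037424$)
$T^{2} = \left(\frac{\sqrt{714}}{714}\right)^{2} = \frac{1}{714}$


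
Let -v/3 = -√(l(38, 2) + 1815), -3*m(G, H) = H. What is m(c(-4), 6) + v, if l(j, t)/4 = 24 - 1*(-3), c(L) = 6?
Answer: -2 + 3*√1923 ≈ 129.56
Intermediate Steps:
m(G, H) = -H/3
l(j, t) = 108 (l(j, t) = 4*(24 - 1*(-3)) = 4*(24 + 3) = 4*27 = 108)
v = 3*√1923 (v = -(-3)*√(108 + 1815) = -(-3)*√1923 = 3*√1923 ≈ 131.56)
m(c(-4), 6) + v = -⅓*6 + 3*√1923 = -2 + 3*√1923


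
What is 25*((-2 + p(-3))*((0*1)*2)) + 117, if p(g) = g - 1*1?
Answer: 117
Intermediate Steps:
p(g) = -1 + g (p(g) = g - 1 = -1 + g)
25*((-2 + p(-3))*((0*1)*2)) + 117 = 25*((-2 + (-1 - 3))*((0*1)*2)) + 117 = 25*((-2 - 4)*(0*2)) + 117 = 25*(-6*0) + 117 = 25*0 + 117 = 0 + 117 = 117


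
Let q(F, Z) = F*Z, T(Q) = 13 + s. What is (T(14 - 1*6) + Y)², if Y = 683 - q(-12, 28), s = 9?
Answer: 1083681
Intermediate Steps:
T(Q) = 22 (T(Q) = 13 + 9 = 22)
Y = 1019 (Y = 683 - (-12)*28 = 683 - 1*(-336) = 683 + 336 = 1019)
(T(14 - 1*6) + Y)² = (22 + 1019)² = 1041² = 1083681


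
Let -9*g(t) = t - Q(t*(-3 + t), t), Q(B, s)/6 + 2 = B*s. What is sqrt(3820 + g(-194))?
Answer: I*sqrt(44451190)/3 ≈ 2222.4*I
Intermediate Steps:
Q(B, s) = -12 + 6*B*s (Q(B, s) = -12 + 6*(B*s) = -12 + 6*B*s)
g(t) = -4/3 - t/9 + 2*t**2*(-3 + t)/3 (g(t) = -(t - (-12 + 6*(t*(-3 + t))*t))/9 = -(t - (-12 + 6*t**2*(-3 + t)))/9 = -(t + (12 - 6*t**2*(-3 + t)))/9 = -(12 + t - 6*t**2*(-3 + t))/9 = -4/3 - t/9 + 2*t**2*(-3 + t)/3)
sqrt(3820 + g(-194)) = sqrt(3820 + (-4/3 - 1/9*(-194) + (2/3)*(-194)**2*(-3 - 194))) = sqrt(3820 + (-4/3 + 194/9 + (2/3)*37636*(-197))) = sqrt(3820 + (-4/3 + 194/9 - 14828584/3)) = sqrt(3820 - 44485570/9) = sqrt(-44451190/9) = I*sqrt(44451190)/3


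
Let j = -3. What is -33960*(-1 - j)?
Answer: -67920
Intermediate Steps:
-33960*(-1 - j) = -33960*(-1 - 1*(-3)) = -33960*(-1 + 3) = -33960*2 = -67920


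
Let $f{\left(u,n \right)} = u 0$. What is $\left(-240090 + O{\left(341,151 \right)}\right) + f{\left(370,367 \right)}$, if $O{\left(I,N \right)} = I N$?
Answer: $-188599$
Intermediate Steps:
$f{\left(u,n \right)} = 0$
$\left(-240090 + O{\left(341,151 \right)}\right) + f{\left(370,367 \right)} = \left(-240090 + 341 \cdot 151\right) + 0 = \left(-240090 + 51491\right) + 0 = -188599 + 0 = -188599$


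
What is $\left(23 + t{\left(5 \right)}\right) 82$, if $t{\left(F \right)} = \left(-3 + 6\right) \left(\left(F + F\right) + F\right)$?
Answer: $5576$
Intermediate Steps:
$t{\left(F \right)} = 9 F$ ($t{\left(F \right)} = 3 \left(2 F + F\right) = 3 \cdot 3 F = 9 F$)
$\left(23 + t{\left(5 \right)}\right) 82 = \left(23 + 9 \cdot 5\right) 82 = \left(23 + 45\right) 82 = 68 \cdot 82 = 5576$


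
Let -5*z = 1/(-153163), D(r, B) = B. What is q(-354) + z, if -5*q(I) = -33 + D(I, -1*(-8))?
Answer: 3829076/765815 ≈ 5.0000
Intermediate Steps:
q(I) = 5 (q(I) = -(-33 - 1*(-8))/5 = -(-33 + 8)/5 = -⅕*(-25) = 5)
z = 1/765815 (z = -⅕/(-153163) = -⅕*(-1/153163) = 1/765815 ≈ 1.3058e-6)
q(-354) + z = 5 + 1/765815 = 3829076/765815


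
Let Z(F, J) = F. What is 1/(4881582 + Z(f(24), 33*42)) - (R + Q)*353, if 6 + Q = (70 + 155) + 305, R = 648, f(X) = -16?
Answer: -2019581959255/4881566 ≈ -4.1372e+5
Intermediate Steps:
Q = 524 (Q = -6 + ((70 + 155) + 305) = -6 + (225 + 305) = -6 + 530 = 524)
1/(4881582 + Z(f(24), 33*42)) - (R + Q)*353 = 1/(4881582 - 16) - (648 + 524)*353 = 1/4881566 - 1172*353 = 1/4881566 - 1*413716 = 1/4881566 - 413716 = -2019581959255/4881566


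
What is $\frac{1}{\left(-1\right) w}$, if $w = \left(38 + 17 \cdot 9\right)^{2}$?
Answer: $- \frac{1}{36481} \approx -2.7412 \cdot 10^{-5}$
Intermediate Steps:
$w = 36481$ ($w = \left(38 + 153\right)^{2} = 191^{2} = 36481$)
$\frac{1}{\left(-1\right) w} = \frac{1}{\left(-1\right) 36481} = \frac{1}{-36481} = - \frac{1}{36481}$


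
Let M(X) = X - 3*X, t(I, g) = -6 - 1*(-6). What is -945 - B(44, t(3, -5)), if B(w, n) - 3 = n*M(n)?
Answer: -948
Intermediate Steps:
t(I, g) = 0 (t(I, g) = -6 + 6 = 0)
M(X) = -2*X
B(w, n) = 3 - 2*n**2 (B(w, n) = 3 + n*(-2*n) = 3 - 2*n**2)
-945 - B(44, t(3, -5)) = -945 - (3 - 2*0**2) = -945 - (3 - 2*0) = -945 - (3 + 0) = -945 - 1*3 = -945 - 3 = -948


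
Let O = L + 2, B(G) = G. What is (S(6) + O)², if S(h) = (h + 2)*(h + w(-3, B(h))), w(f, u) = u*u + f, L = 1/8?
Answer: 6315169/64 ≈ 98675.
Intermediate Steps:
L = ⅛ ≈ 0.12500
w(f, u) = f + u² (w(f, u) = u² + f = f + u²)
S(h) = (2 + h)*(-3 + h + h²) (S(h) = (h + 2)*(h + (-3 + h²)) = (2 + h)*(-3 + h + h²))
O = 17/8 (O = ⅛ + 2 = 17/8 ≈ 2.1250)
(S(6) + O)² = ((-6 + 6³ - 1*6 + 3*6²) + 17/8)² = ((-6 + 216 - 6 + 3*36) + 17/8)² = ((-6 + 216 - 6 + 108) + 17/8)² = (312 + 17/8)² = (2513/8)² = 6315169/64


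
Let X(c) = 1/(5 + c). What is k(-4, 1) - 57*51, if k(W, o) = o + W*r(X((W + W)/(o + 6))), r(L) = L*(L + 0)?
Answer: -2118670/729 ≈ -2906.3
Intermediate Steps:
r(L) = L**2 (r(L) = L*L = L**2)
k(W, o) = o + W/(5 + 2*W/(6 + o))**2 (k(W, o) = o + W*(1/(5 + (W + W)/(o + 6)))**2 = o + W*(1/(5 + (2*W)/(6 + o)))**2 = o + W*(1/(5 + 2*W/(6 + o)))**2 = o + W/(5 + 2*W/(6 + o))**2)
k(-4, 1) - 57*51 = (1 - 4*(6 + 1)**2/(30 + 2*(-4) + 5*1)**2) - 57*51 = (1 - 4*7**2/(30 - 8 + 5)**2) - 2907 = (1 - 4*49/27**2) - 2907 = (1 - 4*49*1/729) - 2907 = (1 - 196/729) - 2907 = 533/729 - 2907 = -2118670/729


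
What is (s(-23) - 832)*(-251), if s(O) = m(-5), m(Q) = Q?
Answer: 210087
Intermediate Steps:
s(O) = -5
(s(-23) - 832)*(-251) = (-5 - 832)*(-251) = -837*(-251) = 210087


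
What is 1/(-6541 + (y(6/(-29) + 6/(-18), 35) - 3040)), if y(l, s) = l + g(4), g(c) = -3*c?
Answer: -87/834638 ≈ -0.00010424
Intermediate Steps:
y(l, s) = -12 + l (y(l, s) = l - 3*4 = l - 12 = -12 + l)
1/(-6541 + (y(6/(-29) + 6/(-18), 35) - 3040)) = 1/(-6541 + ((-12 + (6/(-29) + 6/(-18))) - 3040)) = 1/(-6541 + ((-12 + (6*(-1/29) + 6*(-1/18))) - 3040)) = 1/(-6541 + ((-12 + (-6/29 - 1/3)) - 3040)) = 1/(-6541 + ((-12 - 47/87) - 3040)) = 1/(-6541 + (-1091/87 - 3040)) = 1/(-6541 - 265571/87) = 1/(-834638/87) = -87/834638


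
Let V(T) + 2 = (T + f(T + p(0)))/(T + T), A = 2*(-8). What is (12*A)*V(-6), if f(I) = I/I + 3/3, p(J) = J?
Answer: 320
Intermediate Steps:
A = -16
f(I) = 2 (f(I) = 1 + 3*(⅓) = 1 + 1 = 2)
V(T) = -2 + (2 + T)/(2*T) (V(T) = -2 + (T + 2)/(T + T) = -2 + (2 + T)/((2*T)) = -2 + (2 + T)*(1/(2*T)) = -2 + (2 + T)/(2*T))
(12*A)*V(-6) = (12*(-16))*(-3/2 + 1/(-6)) = -192*(-3/2 - ⅙) = -192*(-5/3) = 320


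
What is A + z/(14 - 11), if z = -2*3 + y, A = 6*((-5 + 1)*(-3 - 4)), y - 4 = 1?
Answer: 503/3 ≈ 167.67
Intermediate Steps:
y = 5 (y = 4 + 1 = 5)
A = 168 (A = 6*(-4*(-7)) = 6*28 = 168)
z = -1 (z = -2*3 + 5 = -6 + 5 = -1)
A + z/(14 - 11) = 168 - 1/(14 - 11) = 168 - 1/3 = 168 - 1*⅓ = 168 - ⅓ = 503/3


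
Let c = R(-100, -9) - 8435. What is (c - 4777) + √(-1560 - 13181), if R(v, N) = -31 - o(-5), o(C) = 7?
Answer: -13250 + I*√14741 ≈ -13250.0 + 121.41*I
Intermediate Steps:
R(v, N) = -38 (R(v, N) = -31 - 1*7 = -31 - 7 = -38)
c = -8473 (c = -38 - 8435 = -8473)
(c - 4777) + √(-1560 - 13181) = (-8473 - 4777) + √(-1560 - 13181) = -13250 + √(-14741) = -13250 + I*√14741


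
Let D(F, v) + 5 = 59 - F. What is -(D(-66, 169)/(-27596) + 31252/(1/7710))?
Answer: -1662334195050/6899 ≈ -2.4095e+8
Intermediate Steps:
D(F, v) = 54 - F (D(F, v) = -5 + (59 - F) = 54 - F)
-(D(-66, 169)/(-27596) + 31252/(1/7710)) = -((54 - 1*(-66))/(-27596) + 31252/(1/7710)) = -((54 + 66)*(-1/27596) + 31252/(1/7710)) = -(120*(-1/27596) + 31252*7710) = -(-30/6899 + 240952920) = -1*1662334195050/6899 = -1662334195050/6899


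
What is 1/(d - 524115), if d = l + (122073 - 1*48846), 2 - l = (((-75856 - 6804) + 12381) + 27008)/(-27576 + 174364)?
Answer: -146788/66184610897 ≈ -2.2179e-6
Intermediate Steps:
l = 336847/146788 (l = 2 - (((-75856 - 6804) + 12381) + 27008)/(-27576 + 174364) = 2 - ((-82660 + 12381) + 27008)/146788 = 2 - (-70279 + 27008)/146788 = 2 - (-43271)/146788 = 2 - 1*(-43271/146788) = 2 + 43271/146788 = 336847/146788 ≈ 2.2948)
d = 10749181723/146788 (d = 336847/146788 + (122073 - 1*48846) = 336847/146788 + (122073 - 48846) = 336847/146788 + 73227 = 10749181723/146788 ≈ 73229.)
1/(d - 524115) = 1/(10749181723/146788 - 524115) = 1/(-66184610897/146788) = -146788/66184610897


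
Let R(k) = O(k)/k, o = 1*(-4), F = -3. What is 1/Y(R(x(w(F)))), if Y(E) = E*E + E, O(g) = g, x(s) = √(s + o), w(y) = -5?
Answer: ½ ≈ 0.50000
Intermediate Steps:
o = -4
x(s) = √(-4 + s) (x(s) = √(s - 4) = √(-4 + s))
R(k) = 1 (R(k) = k/k = 1)
Y(E) = E + E² (Y(E) = E² + E = E + E²)
1/Y(R(x(w(F)))) = 1/(1*(1 + 1)) = 1/(1*2) = 1/2 = ½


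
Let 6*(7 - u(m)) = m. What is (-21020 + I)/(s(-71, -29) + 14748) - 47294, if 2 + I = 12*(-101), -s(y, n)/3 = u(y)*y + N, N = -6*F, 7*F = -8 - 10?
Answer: -12390629866/261985 ≈ -47295.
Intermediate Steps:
u(m) = 7 - m/6
F = -18/7 (F = (-8 - 10)/7 = (⅐)*(-18) = -18/7 ≈ -2.5714)
N = 108/7 (N = -6*(-18/7) = 108/7 ≈ 15.429)
s(y, n) = -324/7 - 3*y*(7 - y/6) (s(y, n) = -3*((7 - y/6)*y + 108/7) = -3*(y*(7 - y/6) + 108/7) = -3*(108/7 + y*(7 - y/6)) = -324/7 - 3*y*(7 - y/6))
I = -1214 (I = -2 + 12*(-101) = -2 - 1212 = -1214)
(-21020 + I)/(s(-71, -29) + 14748) - 47294 = (-21020 - 1214)/((-324/7 + (½)*(-71)*(-42 - 71)) + 14748) - 47294 = -22234/((-324/7 + (½)*(-71)*(-113)) + 14748) - 47294 = -22234/((-324/7 + 8023/2) + 14748) - 47294 = -22234/(55513/14 + 14748) - 47294 = -22234/261985/14 - 47294 = -22234*14/261985 - 47294 = -311276/261985 - 47294 = -12390629866/261985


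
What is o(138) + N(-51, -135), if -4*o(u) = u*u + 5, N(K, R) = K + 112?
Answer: -18805/4 ≈ -4701.3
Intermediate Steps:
N(K, R) = 112 + K
o(u) = -5/4 - u²/4 (o(u) = -(u*u + 5)/4 = -(u² + 5)/4 = -(5 + u²)/4 = -5/4 - u²/4)
o(138) + N(-51, -135) = (-5/4 - ¼*138²) + (112 - 51) = (-5/4 - ¼*19044) + 61 = (-5/4 - 4761) + 61 = -19049/4 + 61 = -18805/4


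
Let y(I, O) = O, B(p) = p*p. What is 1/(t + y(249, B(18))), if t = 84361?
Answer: 1/84685 ≈ 1.1808e-5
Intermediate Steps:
B(p) = p**2
1/(t + y(249, B(18))) = 1/(84361 + 18**2) = 1/(84361 + 324) = 1/84685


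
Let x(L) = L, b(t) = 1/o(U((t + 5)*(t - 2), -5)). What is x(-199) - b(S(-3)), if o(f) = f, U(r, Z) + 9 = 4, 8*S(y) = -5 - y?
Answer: -994/5 ≈ -198.80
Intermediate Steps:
S(y) = -5/8 - y/8 (S(y) = (-5 - y)/8 = -5/8 - y/8)
U(r, Z) = -5 (U(r, Z) = -9 + 4 = -5)
b(t) = -⅕ (b(t) = 1/(-5) = -⅕)
x(-199) - b(S(-3)) = -199 - 1*(-⅕) = -199 + ⅕ = -994/5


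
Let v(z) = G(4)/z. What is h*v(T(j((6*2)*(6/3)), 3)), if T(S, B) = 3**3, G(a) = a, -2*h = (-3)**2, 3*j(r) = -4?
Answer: -2/3 ≈ -0.66667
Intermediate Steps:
j(r) = -4/3 (j(r) = (1/3)*(-4) = -4/3)
h = -9/2 (h = -1/2*(-3)**2 = -1/2*9 = -9/2 ≈ -4.5000)
T(S, B) = 27
v(z) = 4/z
h*v(T(j((6*2)*(6/3)), 3)) = -18/27 = -9/2*4/27 = -2/3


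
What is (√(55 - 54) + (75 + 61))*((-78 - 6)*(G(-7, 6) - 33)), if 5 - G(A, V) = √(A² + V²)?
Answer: 322224 + 11508*√85 ≈ 4.2832e+5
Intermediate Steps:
G(A, V) = 5 - √(A² + V²)
(√(55 - 54) + (75 + 61))*((-78 - 6)*(G(-7, 6) - 33)) = (√(55 - 54) + (75 + 61))*((-78 - 6)*((5 - √((-7)² + 6²)) - 33)) = (√1 + 136)*(-84*((5 - √(49 + 36)) - 33)) = (1 + 136)*(-84*((5 - √85) - 33)) = 137*(-84*(-28 - √85)) = 137*(2352 + 84*√85) = 322224 + 11508*√85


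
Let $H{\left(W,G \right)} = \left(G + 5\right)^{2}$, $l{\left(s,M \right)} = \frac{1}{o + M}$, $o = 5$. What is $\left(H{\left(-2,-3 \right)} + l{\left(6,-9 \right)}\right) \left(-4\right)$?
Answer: $-15$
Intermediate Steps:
$l{\left(s,M \right)} = \frac{1}{5 + M}$
$H{\left(W,G \right)} = \left(5 + G\right)^{2}$
$\left(H{\left(-2,-3 \right)} + l{\left(6,-9 \right)}\right) \left(-4\right) = \left(\left(5 - 3\right)^{2} + \frac{1}{5 - 9}\right) \left(-4\right) = \left(2^{2} + \frac{1}{-4}\right) \left(-4\right) = \left(4 - \frac{1}{4}\right) \left(-4\right) = \frac{15}{4} \left(-4\right) = -15$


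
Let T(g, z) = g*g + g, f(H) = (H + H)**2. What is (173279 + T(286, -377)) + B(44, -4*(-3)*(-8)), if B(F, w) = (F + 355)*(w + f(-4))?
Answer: 242593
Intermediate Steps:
f(H) = 4*H**2 (f(H) = (2*H)**2 = 4*H**2)
B(F, w) = (64 + w)*(355 + F) (B(F, w) = (F + 355)*(w + 4*(-4)**2) = (355 + F)*(w + 4*16) = (355 + F)*(w + 64) = (355 + F)*(64 + w) = (64 + w)*(355 + F))
T(g, z) = g + g**2 (T(g, z) = g**2 + g = g + g**2)
(173279 + T(286, -377)) + B(44, -4*(-3)*(-8)) = (173279 + 286*(1 + 286)) + (22720 + 64*44 + 355*(-4*(-3)*(-8)) + 44*(-4*(-3)*(-8))) = (173279 + 286*287) + (22720 + 2816 + 355*(12*(-8)) + 44*(12*(-8))) = (173279 + 82082) + (22720 + 2816 + 355*(-96) + 44*(-96)) = 255361 + (22720 + 2816 - 34080 - 4224) = 255361 - 12768 = 242593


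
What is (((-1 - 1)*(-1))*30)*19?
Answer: 1140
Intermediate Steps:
(((-1 - 1)*(-1))*30)*19 = (-2*(-1)*30)*19 = (2*30)*19 = 60*19 = 1140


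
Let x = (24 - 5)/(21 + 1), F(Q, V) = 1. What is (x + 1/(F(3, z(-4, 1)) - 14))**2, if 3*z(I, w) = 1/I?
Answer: 50625/81796 ≈ 0.61892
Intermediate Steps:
z(I, w) = 1/(3*I)
x = 19/22 ≈ 0.86364
(x + 1/(F(3, z(-4, 1)) - 14))**2 = (19/22 + 1/(1 - 14))**2 = (19/22 + 1/(-13))**2 = (19/22 - 1/13)**2 = (225/286)**2 = 50625/81796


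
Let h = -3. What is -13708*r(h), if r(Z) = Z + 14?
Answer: -150788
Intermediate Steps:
r(Z) = 14 + Z
-13708*r(h) = -13708*(14 - 3) = -13708*11 = -150788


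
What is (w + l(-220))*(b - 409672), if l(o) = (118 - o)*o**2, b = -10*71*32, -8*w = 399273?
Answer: -7052006900023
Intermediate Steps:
w = -399273/8 (w = -1/8*399273 = -399273/8 ≈ -49909.)
b = -22720 (b = -710*32 = -22720)
l(o) = o**2*(118 - o)
(w + l(-220))*(b - 409672) = (-399273/8 + (-220)**2*(118 - 1*(-220)))*(-22720 - 409672) = (-399273/8 + 48400*(118 + 220))*(-432392) = (-399273/8 + 48400*338)*(-432392) = (-399273/8 + 16359200)*(-432392) = (130474327/8)*(-432392) = -7052006900023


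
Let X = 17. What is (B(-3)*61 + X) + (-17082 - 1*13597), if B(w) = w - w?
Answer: -30662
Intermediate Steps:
B(w) = 0
(B(-3)*61 + X) + (-17082 - 1*13597) = (0*61 + 17) + (-17082 - 1*13597) = (0 + 17) + (-17082 - 13597) = 17 - 30679 = -30662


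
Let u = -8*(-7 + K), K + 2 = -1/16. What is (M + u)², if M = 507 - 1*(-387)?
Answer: 3736489/4 ≈ 9.3412e+5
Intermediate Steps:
K = -33/16 (K = -2 - 1/16 = -33/16 ≈ -2.0625)
u = 145/2 (u = -8*(-7 - 33/16) = -8*(-145/16) = 145/2 ≈ 72.500)
M = 894 (M = 507 + 387 = 894)
(M + u)² = (894 + 145/2)² = (1933/2)² = 3736489/4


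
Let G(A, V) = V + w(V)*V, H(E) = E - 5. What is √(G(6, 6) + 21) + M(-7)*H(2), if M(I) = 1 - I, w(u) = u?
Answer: -24 + 3*√7 ≈ -16.063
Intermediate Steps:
H(E) = -5 + E
G(A, V) = V + V² (G(A, V) = V + V*V = V + V²)
√(G(6, 6) + 21) + M(-7)*H(2) = √(6*(1 + 6) + 21) + (1 - 1*(-7))*(-5 + 2) = √(6*7 + 21) + (1 + 7)*(-3) = √(42 + 21) + 8*(-3) = √63 - 24 = 3*√7 - 24 = -24 + 3*√7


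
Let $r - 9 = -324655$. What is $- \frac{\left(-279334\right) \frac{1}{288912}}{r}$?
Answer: $- \frac{139667}{46897062576} \approx -2.9782 \cdot 10^{-6}$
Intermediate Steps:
$r = -324646$ ($r = 9 - 324655 = -324646$)
$- \frac{\left(-279334\right) \frac{1}{288912}}{r} = - \frac{\left(-279334\right) \frac{1}{288912}}{-324646} = - \frac{\left(-279334\right) \frac{1}{288912} \left(-1\right)}{324646} = - \frac{\left(-139667\right) \left(-1\right)}{144456 \cdot 324646} = \left(-1\right) \frac{139667}{46897062576} = - \frac{139667}{46897062576}$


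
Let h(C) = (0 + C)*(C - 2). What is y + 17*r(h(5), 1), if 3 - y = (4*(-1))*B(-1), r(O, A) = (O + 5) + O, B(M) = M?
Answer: 594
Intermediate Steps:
h(C) = C*(-2 + C)
r(O, A) = 5 + 2*O (r(O, A) = (5 + O) + O = 5 + 2*O)
y = -1 (y = 3 - 4*(-1)*(-1) = 3 - (-4)*(-1) = 3 - 1*4 = 3 - 4 = -1)
y + 17*r(h(5), 1) = -1 + 17*(5 + 2*(5*(-2 + 5))) = -1 + 17*(5 + 2*(5*3)) = -1 + 17*(5 + 2*15) = -1 + 17*(5 + 30) = -1 + 17*35 = -1 + 595 = 594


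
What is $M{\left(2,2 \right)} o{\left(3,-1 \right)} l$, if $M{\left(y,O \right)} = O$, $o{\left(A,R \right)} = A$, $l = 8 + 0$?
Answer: $48$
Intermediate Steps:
$l = 8$
$M{\left(2,2 \right)} o{\left(3,-1 \right)} l = 2 \cdot 3 \cdot 8 = 6 \cdot 8 = 48$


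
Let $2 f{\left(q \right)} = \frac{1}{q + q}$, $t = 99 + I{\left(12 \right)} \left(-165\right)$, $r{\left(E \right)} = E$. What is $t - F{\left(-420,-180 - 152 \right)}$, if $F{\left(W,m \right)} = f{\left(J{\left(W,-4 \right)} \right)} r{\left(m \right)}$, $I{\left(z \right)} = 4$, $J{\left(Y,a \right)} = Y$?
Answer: $- \frac{235703}{420} \approx -561.2$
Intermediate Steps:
$t = -561$ ($t = 99 + 4 \left(-165\right) = 99 - 660 = -561$)
$f{\left(q \right)} = \frac{1}{4 q}$ ($f{\left(q \right)} = \frac{1}{2 \left(q + q\right)} = \frac{1}{2 \cdot 2 q} = \frac{\frac{1}{2} \frac{1}{q}}{2} = \frac{1}{4 q}$)
$F{\left(W,m \right)} = \frac{m}{4 W}$ ($F{\left(W,m \right)} = \frac{1}{4 W} m = \frac{m}{4 W}$)
$t - F{\left(-420,-180 - 152 \right)} = -561 - \frac{-180 - 152}{4 \left(-420\right)} = -561 - \frac{1}{4} \left(-180 - 152\right) \left(- \frac{1}{420}\right) = -561 - \frac{1}{4} \left(-332\right) \left(- \frac{1}{420}\right) = -561 - \frac{83}{420} = - \frac{235703}{420}$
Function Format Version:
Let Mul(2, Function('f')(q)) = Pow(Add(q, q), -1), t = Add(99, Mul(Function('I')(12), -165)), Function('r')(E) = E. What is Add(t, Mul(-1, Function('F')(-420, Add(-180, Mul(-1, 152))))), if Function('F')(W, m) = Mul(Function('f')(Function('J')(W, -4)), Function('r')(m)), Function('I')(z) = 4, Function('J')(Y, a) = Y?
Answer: Rational(-235703, 420) ≈ -561.20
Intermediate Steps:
t = -561 (t = Add(99, Mul(4, -165)) = Add(99, -660) = -561)
Function('f')(q) = Mul(Rational(1, 4), Pow(q, -1)) (Function('f')(q) = Mul(Rational(1, 2), Pow(Add(q, q), -1)) = Mul(Rational(1, 2), Pow(Mul(2, q), -1)) = Mul(Rational(1, 2), Mul(Rational(1, 2), Pow(q, -1))) = Mul(Rational(1, 4), Pow(q, -1)))
Function('F')(W, m) = Mul(Rational(1, 4), m, Pow(W, -1)) (Function('F')(W, m) = Mul(Mul(Rational(1, 4), Pow(W, -1)), m) = Mul(Rational(1, 4), m, Pow(W, -1)))
Add(t, Mul(-1, Function('F')(-420, Add(-180, Mul(-1, 152))))) = Add(-561, Mul(-1, Mul(Rational(1, 4), Add(-180, Mul(-1, 152)), Pow(-420, -1)))) = Add(-561, Mul(-1, Mul(Rational(1, 4), Add(-180, -152), Rational(-1, 420)))) = Add(-561, Mul(-1, Mul(Rational(1, 4), -332, Rational(-1, 420)))) = Add(-561, Mul(-1, Rational(83, 420))) = Add(-561, Rational(-83, 420)) = Rational(-235703, 420)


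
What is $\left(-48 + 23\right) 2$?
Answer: $-50$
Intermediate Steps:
$\left(-48 + 23\right) 2 = \left(-25\right) 2 = -50$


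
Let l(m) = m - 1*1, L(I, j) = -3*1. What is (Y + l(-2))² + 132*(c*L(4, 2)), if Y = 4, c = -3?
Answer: 1189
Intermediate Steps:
L(I, j) = -3
l(m) = -1 + m (l(m) = m - 1 = -1 + m)
(Y + l(-2))² + 132*(c*L(4, 2)) = (4 + (-1 - 2))² + 132*(-3*(-3)) = (4 - 3)² + 132*9 = 1² + 1188 = 1 + 1188 = 1189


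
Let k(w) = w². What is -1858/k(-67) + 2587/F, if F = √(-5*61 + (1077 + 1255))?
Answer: -1858/4489 + 2587*√2027/2027 ≈ 57.047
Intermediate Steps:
F = √2027 (F = √(-305 + 2332) = √2027 ≈ 45.022)
-1858/k(-67) + 2587/F = -1858/((-67)²) + 2587/(√2027) = -1858/4489 + 2587*(√2027/2027) = -1858*1/4489 + 2587*√2027/2027 = -1858/4489 + 2587*√2027/2027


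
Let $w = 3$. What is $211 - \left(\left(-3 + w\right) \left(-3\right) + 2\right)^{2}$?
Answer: $207$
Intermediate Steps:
$211 - \left(\left(-3 + w\right) \left(-3\right) + 2\right)^{2} = 211 - \left(\left(-3 + 3\right) \left(-3\right) + 2\right)^{2} = 211 - \left(0 \left(-3\right) + 2\right)^{2} = 211 - \left(0 + 2\right)^{2} = 211 - 2^{2} = 211 - 4 = 207$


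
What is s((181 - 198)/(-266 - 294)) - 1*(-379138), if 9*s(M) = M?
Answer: 1910855537/5040 ≈ 3.7914e+5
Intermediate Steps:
s(M) = M/9
s((181 - 198)/(-266 - 294)) - 1*(-379138) = ((181 - 198)/(-266 - 294))/9 - 1*(-379138) = (-17/(-560))/9 + 379138 = (-17*(-1/560))/9 + 379138 = (1/9)*(17/560) + 379138 = 17/5040 + 379138 = 1910855537/5040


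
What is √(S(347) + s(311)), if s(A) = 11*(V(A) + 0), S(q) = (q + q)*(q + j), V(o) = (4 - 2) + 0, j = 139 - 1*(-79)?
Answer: 2*√98033 ≈ 626.20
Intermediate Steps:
j = 218 (j = 139 + 79 = 218)
V(o) = 2 (V(o) = 2 + 0 = 2)
S(q) = 2*q*(218 + q) (S(q) = (q + q)*(q + 218) = (2*q)*(218 + q) = 2*q*(218 + q))
s(A) = 22 (s(A) = 11*(2 + 0) = 11*2 = 22)
√(S(347) + s(311)) = √(2*347*(218 + 347) + 22) = √(2*347*565 + 22) = √(392110 + 22) = √392132 = 2*√98033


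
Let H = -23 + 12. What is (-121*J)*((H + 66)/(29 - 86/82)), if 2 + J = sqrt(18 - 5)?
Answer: 272855/573 - 272855*sqrt(13)/1146 ≈ -382.27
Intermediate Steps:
H = -11
J = -2 + sqrt(13) (J = -2 + sqrt(18 - 5) = -2 + sqrt(13) ≈ 1.6056)
(-121*J)*((H + 66)/(29 - 86/82)) = (-121*(-2 + sqrt(13)))*((-11 + 66)/(29 - 86/82)) = (242 - 121*sqrt(13))*(55/(29 - 86*1/82)) = (242 - 121*sqrt(13))*(55/(29 - 43/41)) = (242 - 121*sqrt(13))*(55/(1146/41)) = (242 - 121*sqrt(13))*(55*(41/1146)) = (242 - 121*sqrt(13))*(2255/1146) = 272855/573 - 272855*sqrt(13)/1146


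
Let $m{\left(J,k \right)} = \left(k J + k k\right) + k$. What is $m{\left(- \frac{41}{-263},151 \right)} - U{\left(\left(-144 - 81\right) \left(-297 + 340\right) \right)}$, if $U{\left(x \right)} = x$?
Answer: $\frac{8587092}{263} \approx 32651.0$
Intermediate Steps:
$m{\left(J,k \right)} = k + k^{2} + J k$ ($m{\left(J,k \right)} = \left(J k + k^{2}\right) + k = \left(k^{2} + J k\right) + k = k + k^{2} + J k$)
$m{\left(- \frac{41}{-263},151 \right)} - U{\left(\left(-144 - 81\right) \left(-297 + 340\right) \right)} = 151 \left(1 - \frac{41}{-263} + 151\right) - \left(-144 - 81\right) \left(-297 + 340\right) = 151 \left(1 - - \frac{41}{263} + 151\right) - \left(-225\right) 43 = 151 \left(1 + \frac{41}{263} + 151\right) - -9675 = 151 \cdot \frac{40017}{263} + 9675 = \frac{6042567}{263} + 9675 = \frac{8587092}{263}$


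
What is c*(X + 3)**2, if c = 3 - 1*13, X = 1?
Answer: -160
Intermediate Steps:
c = -10 (c = 3 - 13 = -10)
c*(X + 3)**2 = -10*(1 + 3)**2 = -10*4**2 = -10*16 = -160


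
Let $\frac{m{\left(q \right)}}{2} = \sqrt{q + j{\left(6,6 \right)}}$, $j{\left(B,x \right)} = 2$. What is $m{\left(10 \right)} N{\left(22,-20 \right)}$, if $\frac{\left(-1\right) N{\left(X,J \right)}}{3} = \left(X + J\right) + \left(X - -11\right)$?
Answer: $- 420 \sqrt{3} \approx -727.46$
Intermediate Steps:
$m{\left(q \right)} = 2 \sqrt{2 + q}$ ($m{\left(q \right)} = 2 \sqrt{q + 2} = 2 \sqrt{2 + q}$)
$N{\left(X,J \right)} = -33 - 6 X - 3 J$ ($N{\left(X,J \right)} = - 3 \left(\left(X + J\right) + \left(X - -11\right)\right) = - 3 \left(\left(J + X\right) + \left(X + 11\right)\right) = - 3 \left(\left(J + X\right) + \left(11 + X\right)\right) = - 3 \left(11 + J + 2 X\right) = -33 - 6 X - 3 J$)
$m{\left(10 \right)} N{\left(22,-20 \right)} = 2 \sqrt{2 + 10} \left(-33 - 132 - -60\right) = 2 \sqrt{12} \left(-33 - 132 + 60\right) = 2 \cdot 2 \sqrt{3} \left(-105\right) = 4 \sqrt{3} \left(-105\right) = - 420 \sqrt{3}$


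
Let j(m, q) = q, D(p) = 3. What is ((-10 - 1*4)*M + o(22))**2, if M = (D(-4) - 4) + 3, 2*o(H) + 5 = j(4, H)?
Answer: 1521/4 ≈ 380.25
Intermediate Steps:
o(H) = -5/2 + H/2
M = 2 (M = (3 - 4) + 3 = -1 + 3 = 2)
((-10 - 1*4)*M + o(22))**2 = ((-10 - 1*4)*2 + (-5/2 + (1/2)*22))**2 = ((-10 - 4)*2 + (-5/2 + 11))**2 = (-14*2 + 17/2)**2 = (-28 + 17/2)**2 = (-39/2)**2 = 1521/4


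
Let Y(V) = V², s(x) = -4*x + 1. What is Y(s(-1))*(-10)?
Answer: -250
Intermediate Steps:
s(x) = 1 - 4*x
Y(s(-1))*(-10) = (1 - 4*(-1))²*(-10) = (1 + 4)²*(-10) = 5²*(-10) = 25*(-10) = -250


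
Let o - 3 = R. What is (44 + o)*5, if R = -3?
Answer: 220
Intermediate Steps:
o = 0 (o = 3 - 3 = 0)
(44 + o)*5 = (44 + 0)*5 = 44*5 = 220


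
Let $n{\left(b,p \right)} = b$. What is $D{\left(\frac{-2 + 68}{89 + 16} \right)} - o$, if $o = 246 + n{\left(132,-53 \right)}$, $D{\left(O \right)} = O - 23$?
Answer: $- \frac{14013}{35} \approx -400.37$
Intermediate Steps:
$D{\left(O \right)} = -23 + O$
$o = 378$ ($o = 246 + 132 = 378$)
$D{\left(\frac{-2 + 68}{89 + 16} \right)} - o = \left(-23 + \frac{-2 + 68}{89 + 16}\right) - 378 = \left(-23 + \frac{66}{105}\right) - 378 = \left(-23 + 66 \cdot \frac{1}{105}\right) - 378 = \left(-23 + \frac{22}{35}\right) - 378 = - \frac{783}{35} - 378 = - \frac{14013}{35}$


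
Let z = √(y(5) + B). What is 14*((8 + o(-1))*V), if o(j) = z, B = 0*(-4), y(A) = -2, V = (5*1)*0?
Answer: 0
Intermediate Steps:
V = 0 (V = 5*0 = 0)
B = 0
z = I*√2 (z = √(-2 + 0) = √(-2) = I*√2 ≈ 1.4142*I)
o(j) = I*√2
14*((8 + o(-1))*V) = 14*((8 + I*√2)*0) = 14*0 = 0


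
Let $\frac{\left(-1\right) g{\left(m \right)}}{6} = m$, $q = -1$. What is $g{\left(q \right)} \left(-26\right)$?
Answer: $-156$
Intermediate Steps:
$g{\left(m \right)} = - 6 m$
$g{\left(q \right)} \left(-26\right) = \left(-6\right) \left(-1\right) \left(-26\right) = 6 \left(-26\right) = -156$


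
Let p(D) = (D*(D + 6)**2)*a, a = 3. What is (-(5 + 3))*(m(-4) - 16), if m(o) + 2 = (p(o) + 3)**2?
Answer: -16056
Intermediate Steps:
p(D) = 3*D*(6 + D)**2 (p(D) = (D*(D + 6)**2)*3 = (D*(6 + D)**2)*3 = 3*D*(6 + D)**2)
m(o) = -2 + (3 + 3*o*(6 + o)**2)**2 (m(o) = -2 + (3*o*(6 + o)**2 + 3)**2 = -2 + (3 + 3*o*(6 + o)**2)**2)
(-(5 + 3))*(m(-4) - 16) = (-(5 + 3))*((-2 + 9*(1 - 4*(6 - 4)**2)**2) - 16) = (-1*8)*((-2 + 9*(1 - 4*2**2)**2) - 16) = -8*((-2 + 9*(1 - 4*4)**2) - 16) = -8*((-2 + 9*(1 - 16)**2) - 16) = -8*((-2 + 9*(-15)**2) - 16) = -8*((-2 + 9*225) - 16) = -8*((-2 + 2025) - 16) = -8*(2023 - 16) = -8*2007 = -16056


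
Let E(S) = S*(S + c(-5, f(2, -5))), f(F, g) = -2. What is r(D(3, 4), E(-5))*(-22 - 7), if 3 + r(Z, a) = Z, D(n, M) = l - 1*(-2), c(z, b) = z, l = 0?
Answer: 29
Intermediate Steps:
D(n, M) = 2 (D(n, M) = 0 - 1*(-2) = 0 + 2 = 2)
E(S) = S*(-5 + S) (E(S) = S*(S - 5) = S*(-5 + S))
r(Z, a) = -3 + Z
r(D(3, 4), E(-5))*(-22 - 7) = (-3 + 2)*(-22 - 7) = -1*(-29) = 29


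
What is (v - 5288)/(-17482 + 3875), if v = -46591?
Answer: 51879/13607 ≈ 3.8127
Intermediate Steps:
(v - 5288)/(-17482 + 3875) = (-46591 - 5288)/(-17482 + 3875) = -51879/(-13607) = -51879*(-1/13607) = 51879/13607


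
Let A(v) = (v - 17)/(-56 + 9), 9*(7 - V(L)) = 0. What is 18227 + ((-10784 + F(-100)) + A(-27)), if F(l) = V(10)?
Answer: 350194/47 ≈ 7450.9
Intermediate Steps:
V(L) = 7 (V(L) = 7 - 1/9*0 = 7 + 0 = 7)
F(l) = 7
A(v) = 17/47 - v/47 (A(v) = (-17 + v)/(-47) = (-17 + v)*(-1/47) = 17/47 - v/47)
18227 + ((-10784 + F(-100)) + A(-27)) = 18227 + ((-10784 + 7) + (17/47 - 1/47*(-27))) = 18227 + (-10777 + (17/47 + 27/47)) = 18227 + (-10777 + 44/47) = 18227 - 506475/47 = 350194/47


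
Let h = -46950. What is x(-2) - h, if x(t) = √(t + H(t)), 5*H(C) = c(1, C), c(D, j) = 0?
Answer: 46950 + I*√2 ≈ 46950.0 + 1.4142*I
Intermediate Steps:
H(C) = 0 (H(C) = (⅕)*0 = 0)
x(t) = √t (x(t) = √(t + 0) = √t)
x(-2) - h = √(-2) - 1*(-46950) = I*√2 + 46950 = 46950 + I*√2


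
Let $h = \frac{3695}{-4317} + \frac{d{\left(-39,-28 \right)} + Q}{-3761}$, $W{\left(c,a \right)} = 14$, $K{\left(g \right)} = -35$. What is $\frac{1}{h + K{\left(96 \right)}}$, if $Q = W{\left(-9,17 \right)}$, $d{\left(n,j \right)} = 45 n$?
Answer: $- \frac{16236237}{574649293} \approx -0.028254$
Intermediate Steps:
$Q = 14$
$h = - \frac{6380998}{16236237}$ ($h = \frac{3695}{-4317} + \frac{45 \left(-39\right) + 14}{-3761} = 3695 \left(- \frac{1}{4317}\right) + \left(-1755 + 14\right) \left(- \frac{1}{3761}\right) = - \frac{3695}{4317} - - \frac{1741}{3761} = - \frac{3695}{4317} + \frac{1741}{3761} = - \frac{6380998}{16236237} \approx -0.39301$)
$\frac{1}{h + K{\left(96 \right)}} = \frac{1}{- \frac{6380998}{16236237} - 35} = \frac{1}{- \frac{574649293}{16236237}} = - \frac{16236237}{574649293}$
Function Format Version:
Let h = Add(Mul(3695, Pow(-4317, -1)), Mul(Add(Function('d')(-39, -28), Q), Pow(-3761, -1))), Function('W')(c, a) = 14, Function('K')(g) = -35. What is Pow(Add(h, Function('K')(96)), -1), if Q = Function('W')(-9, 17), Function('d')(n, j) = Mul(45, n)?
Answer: Rational(-16236237, 574649293) ≈ -0.028254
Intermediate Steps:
Q = 14
h = Rational(-6380998, 16236237) (h = Add(Mul(3695, Pow(-4317, -1)), Mul(Add(Mul(45, -39), 14), Pow(-3761, -1))) = Add(Mul(3695, Rational(-1, 4317)), Mul(Add(-1755, 14), Rational(-1, 3761))) = Add(Rational(-3695, 4317), Mul(-1741, Rational(-1, 3761))) = Add(Rational(-3695, 4317), Rational(1741, 3761)) = Rational(-6380998, 16236237) ≈ -0.39301)
Pow(Add(h, Function('K')(96)), -1) = Pow(Add(Rational(-6380998, 16236237), -35), -1) = Pow(Rational(-574649293, 16236237), -1) = Rational(-16236237, 574649293)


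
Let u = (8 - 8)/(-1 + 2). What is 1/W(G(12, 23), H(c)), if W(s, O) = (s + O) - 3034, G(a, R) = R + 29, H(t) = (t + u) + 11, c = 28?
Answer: -1/2943 ≈ -0.00033979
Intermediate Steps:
u = 0 (u = 0/1 = 0*1 = 0)
H(t) = 11 + t (H(t) = (t + 0) + 11 = t + 11 = 11 + t)
G(a, R) = 29 + R
W(s, O) = -3034 + O + s (W(s, O) = (O + s) - 3034 = -3034 + O + s)
1/W(G(12, 23), H(c)) = 1/(-3034 + (11 + 28) + (29 + 23)) = 1/(-3034 + 39 + 52) = 1/(-2943) = -1/2943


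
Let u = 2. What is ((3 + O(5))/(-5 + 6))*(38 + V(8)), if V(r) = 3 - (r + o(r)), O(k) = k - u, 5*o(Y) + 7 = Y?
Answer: 984/5 ≈ 196.80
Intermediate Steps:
o(Y) = -7/5 + Y/5
O(k) = -2 + k (O(k) = k - 1*2 = k - 2 = -2 + k)
V(r) = 22/5 - 6*r/5 (V(r) = 3 - (r + (-7/5 + r/5)) = 3 - (-7/5 + 6*r/5) = 3 + (7/5 - 6*r/5) = 22/5 - 6*r/5)
((3 + O(5))/(-5 + 6))*(38 + V(8)) = ((3 + (-2 + 5))/(-5 + 6))*(38 + (22/5 - 6/5*8)) = ((3 + 3)/1)*(38 + (22/5 - 48/5)) = (6*1)*(38 - 26/5) = 6*(164/5) = 984/5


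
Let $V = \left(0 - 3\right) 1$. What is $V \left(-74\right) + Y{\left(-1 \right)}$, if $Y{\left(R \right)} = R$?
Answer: $221$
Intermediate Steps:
$V = -3$ ($V = \left(-3\right) 1 = -3$)
$V \left(-74\right) + Y{\left(-1 \right)} = \left(-3\right) \left(-74\right) - 1 = 222 - 1 = 221$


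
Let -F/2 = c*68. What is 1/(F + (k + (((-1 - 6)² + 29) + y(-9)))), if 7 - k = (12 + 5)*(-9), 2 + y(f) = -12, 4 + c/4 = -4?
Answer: 1/4576 ≈ 0.00021853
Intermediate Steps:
c = -32 (c = -16 + 4*(-4) = -16 - 16 = -32)
y(f) = -14 (y(f) = -2 - 12 = -14)
k = 160 (k = 7 - (12 + 5)*(-9) = 7 - 17*(-9) = 7 - 1*(-153) = 7 + 153 = 160)
F = 4352 (F = -(-64)*68 = -2*(-2176) = 4352)
1/(F + (k + (((-1 - 6)² + 29) + y(-9)))) = 1/(4352 + (160 + (((-1 - 6)² + 29) - 14))) = 1/(4352 + (160 + (((-7)² + 29) - 14))) = 1/(4352 + (160 + ((49 + 29) - 14))) = 1/(4352 + (160 + (78 - 14))) = 1/(4352 + (160 + 64)) = 1/(4352 + 224) = 1/4576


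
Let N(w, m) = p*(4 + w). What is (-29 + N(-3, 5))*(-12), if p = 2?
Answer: 324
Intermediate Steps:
N(w, m) = 8 + 2*w (N(w, m) = 2*(4 + w) = 8 + 2*w)
(-29 + N(-3, 5))*(-12) = (-29 + (8 + 2*(-3)))*(-12) = (-29 + (8 - 6))*(-12) = (-29 + 2)*(-12) = -27*(-12) = 324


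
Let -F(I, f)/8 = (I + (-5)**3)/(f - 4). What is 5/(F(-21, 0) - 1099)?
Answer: -5/1391 ≈ -0.0035945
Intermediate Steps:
F(I, f) = -8*(-125 + I)/(-4 + f) (F(I, f) = -8*(I + (-5)**3)/(f - 4) = -8*(I - 125)/(-4 + f) = -8*(-125 + I)/(-4 + f))
5/(F(-21, 0) - 1099) = 5/(8*(125 - 1*(-21))/(-4 + 0) - 1099) = 5/(8*(125 + 21)/(-4) - 1099) = 5/(8*(-1/4)*146 - 1099) = 5/(-292 - 1099) = 5/(-1391) = 5*(-1/1391) = -5/1391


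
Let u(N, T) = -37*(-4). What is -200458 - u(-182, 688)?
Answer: -200606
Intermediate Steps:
u(N, T) = 148
-200458 - u(-182, 688) = -200458 - 1*148 = -200458 - 148 = -200606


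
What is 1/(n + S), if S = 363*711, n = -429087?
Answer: -1/170994 ≈ -5.8482e-6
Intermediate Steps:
S = 258093
1/(n + S) = 1/(-429087 + 258093) = 1/(-170994) = -1/170994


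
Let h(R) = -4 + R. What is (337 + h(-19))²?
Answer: 98596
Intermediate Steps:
(337 + h(-19))² = (337 + (-4 - 19))² = (337 - 23)² = 314² = 98596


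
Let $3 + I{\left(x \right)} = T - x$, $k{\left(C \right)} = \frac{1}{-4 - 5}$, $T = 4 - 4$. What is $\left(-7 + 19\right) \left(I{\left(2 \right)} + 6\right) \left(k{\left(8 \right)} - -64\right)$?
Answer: $\frac{2300}{3} \approx 766.67$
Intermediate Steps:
$T = 0$
$k{\left(C \right)} = - \frac{1}{9}$ ($k{\left(C \right)} = \frac{1}{-9} = - \frac{1}{9}$)
$I{\left(x \right)} = -3 - x$ ($I{\left(x \right)} = -3 + \left(0 - x\right) = -3 - x$)
$\left(-7 + 19\right) \left(I{\left(2 \right)} + 6\right) \left(k{\left(8 \right)} - -64\right) = \left(-7 + 19\right) \left(\left(-3 - 2\right) + 6\right) \left(- \frac{1}{9} - -64\right) = 12 \left(\left(-3 - 2\right) + 6\right) \left(- \frac{1}{9} + 64\right) = 12 \left(-5 + 6\right) \frac{575}{9} = 12 \cdot 1 \cdot \frac{575}{9} = 12 \cdot \frac{575}{9} = \frac{2300}{3}$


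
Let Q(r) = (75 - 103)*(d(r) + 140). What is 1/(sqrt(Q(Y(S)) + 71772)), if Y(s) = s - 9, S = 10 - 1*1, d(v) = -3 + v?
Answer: sqrt(4246)/16984 ≈ 0.0038366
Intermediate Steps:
S = 9 (S = 10 - 1 = 9)
Y(s) = -9 + s
Q(r) = -3836 - 28*r (Q(r) = (75 - 103)*((-3 + r) + 140) = -28*(137 + r) = -3836 - 28*r)
1/(sqrt(Q(Y(S)) + 71772)) = 1/(sqrt((-3836 - 28*(-9 + 9)) + 71772)) = 1/(sqrt((-3836 - 28*0) + 71772)) = 1/(sqrt((-3836 + 0) + 71772)) = 1/(sqrt(-3836 + 71772)) = 1/(sqrt(67936)) = 1/(4*sqrt(4246)) = sqrt(4246)/16984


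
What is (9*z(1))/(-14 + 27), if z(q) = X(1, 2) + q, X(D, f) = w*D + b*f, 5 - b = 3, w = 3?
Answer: 72/13 ≈ 5.5385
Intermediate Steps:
b = 2 (b = 5 - 1*3 = 5 - 3 = 2)
X(D, f) = 2*f + 3*D (X(D, f) = 3*D + 2*f = 2*f + 3*D)
z(q) = 7 + q (z(q) = (2*2 + 3*1) + q = (4 + 3) + q = 7 + q)
(9*z(1))/(-14 + 27) = (9*(7 + 1))/(-14 + 27) = (9*8)/13 = 72*(1/13) = 72/13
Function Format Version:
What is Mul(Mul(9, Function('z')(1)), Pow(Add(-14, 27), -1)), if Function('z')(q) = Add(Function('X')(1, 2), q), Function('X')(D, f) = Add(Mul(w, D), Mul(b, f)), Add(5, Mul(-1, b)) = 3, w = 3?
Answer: Rational(72, 13) ≈ 5.5385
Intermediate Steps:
b = 2 (b = Add(5, Mul(-1, 3)) = Add(5, -3) = 2)
Function('X')(D, f) = Add(Mul(2, f), Mul(3, D)) (Function('X')(D, f) = Add(Mul(3, D), Mul(2, f)) = Add(Mul(2, f), Mul(3, D)))
Function('z')(q) = Add(7, q) (Function('z')(q) = Add(Add(Mul(2, 2), Mul(3, 1)), q) = Add(Add(4, 3), q) = Add(7, q))
Mul(Mul(9, Function('z')(1)), Pow(Add(-14, 27), -1)) = Mul(Mul(9, Add(7, 1)), Pow(Add(-14, 27), -1)) = Mul(Mul(9, 8), Pow(13, -1)) = Mul(72, Rational(1, 13)) = Rational(72, 13)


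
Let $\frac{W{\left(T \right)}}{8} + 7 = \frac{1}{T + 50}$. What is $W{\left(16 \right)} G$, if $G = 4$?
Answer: $- \frac{7376}{33} \approx -223.52$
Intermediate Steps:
$W{\left(T \right)} = -56 + \frac{8}{50 + T}$ ($W{\left(T \right)} = -56 + \frac{8}{T + 50} = -56 + \frac{8}{50 + T}$)
$W{\left(16 \right)} G = \frac{8 \left(-349 - 112\right)}{50 + 16} \cdot 4 = \frac{8 \left(-349 - 112\right)}{66} \cdot 4 = 8 \cdot \frac{1}{66} \left(-461\right) 4 = \left(- \frac{1844}{33}\right) 4 = - \frac{7376}{33}$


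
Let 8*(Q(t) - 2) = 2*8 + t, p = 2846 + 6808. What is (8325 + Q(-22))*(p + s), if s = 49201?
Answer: 1960165775/4 ≈ 4.9004e+8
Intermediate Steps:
p = 9654
Q(t) = 4 + t/8 (Q(t) = 2 + (2*8 + t)/8 = 2 + (16 + t)/8 = 2 + (2 + t/8) = 4 + t/8)
(8325 + Q(-22))*(p + s) = (8325 + (4 + (1/8)*(-22)))*(9654 + 49201) = (8325 + (4 - 11/4))*58855 = (8325 + 5/4)*58855 = (33305/4)*58855 = 1960165775/4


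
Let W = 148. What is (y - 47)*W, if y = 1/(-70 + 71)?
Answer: -6808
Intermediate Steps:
y = 1 (y = 1/1 = 1)
(y - 47)*W = (1 - 47)*148 = -46*148 = -6808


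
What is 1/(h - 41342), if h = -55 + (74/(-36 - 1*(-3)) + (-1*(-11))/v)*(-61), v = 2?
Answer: -66/2745317 ≈ -2.4041e-5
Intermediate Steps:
h = -16745/66 (h = -55 + (74/(-36 - 1*(-3)) - 1*(-11)/2)*(-61) = -55 + (74/(-36 + 3) + 11*(½))*(-61) = -55 + (74/(-33) + 11/2)*(-61) = -55 + (74*(-1/33) + 11/2)*(-61) = -55 + (-74/33 + 11/2)*(-61) = -55 + (215/66)*(-61) = -55 - 13115/66 = -16745/66 ≈ -253.71)
1/(h - 41342) = 1/(-16745/66 - 41342) = 1/(-2745317/66) = -66/2745317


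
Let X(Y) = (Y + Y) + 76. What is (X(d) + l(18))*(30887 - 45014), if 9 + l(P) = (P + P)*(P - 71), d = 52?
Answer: 24538599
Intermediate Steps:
l(P) = -9 + 2*P*(-71 + P) (l(P) = -9 + (P + P)*(P - 71) = -9 + (2*P)*(-71 + P) = -9 + 2*P*(-71 + P))
X(Y) = 76 + 2*Y (X(Y) = 2*Y + 76 = 76 + 2*Y)
(X(d) + l(18))*(30887 - 45014) = ((76 + 2*52) + (-9 - 142*18 + 2*18²))*(30887 - 45014) = ((76 + 104) + (-9 - 2556 + 2*324))*(-14127) = (180 + (-9 - 2556 + 648))*(-14127) = (180 - 1917)*(-14127) = -1737*(-14127) = 24538599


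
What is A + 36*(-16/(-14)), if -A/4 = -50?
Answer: 1688/7 ≈ 241.14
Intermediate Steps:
A = 200 (A = -4*(-50) = 200)
A + 36*(-16/(-14)) = 200 + 36*(-16/(-14)) = 200 + 36*(-16*(-1/14)) = 200 + 36*(8/7) = 200 + 288/7 = 1688/7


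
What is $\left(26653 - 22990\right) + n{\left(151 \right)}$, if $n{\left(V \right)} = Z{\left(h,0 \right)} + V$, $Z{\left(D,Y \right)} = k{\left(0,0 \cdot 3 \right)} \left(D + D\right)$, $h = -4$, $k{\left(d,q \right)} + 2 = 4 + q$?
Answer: $3798$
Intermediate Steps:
$k{\left(d,q \right)} = 2 + q$ ($k{\left(d,q \right)} = -2 + \left(4 + q\right) = 2 + q$)
$Z{\left(D,Y \right)} = 4 D$ ($Z{\left(D,Y \right)} = \left(2 + 0 \cdot 3\right) \left(D + D\right) = \left(2 + 0\right) 2 D = 2 \cdot 2 D = 4 D$)
$n{\left(V \right)} = -16 + V$ ($n{\left(V \right)} = 4 \left(-4\right) + V = -16 + V$)
$\left(26653 - 22990\right) + n{\left(151 \right)} = \left(26653 - 22990\right) + \left(-16 + 151\right) = \left(26653 - 22990\right) + 135 = 3663 + 135 = 3798$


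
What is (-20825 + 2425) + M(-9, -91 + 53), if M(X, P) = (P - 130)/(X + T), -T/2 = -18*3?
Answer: -607256/33 ≈ -18402.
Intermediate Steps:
T = 108 (T = -(-36)*3 = -2*(-54) = 108)
M(X, P) = (-130 + P)/(108 + X) (M(X, P) = (P - 130)/(X + 108) = (-130 + P)/(108 + X))
(-20825 + 2425) + M(-9, -91 + 53) = (-20825 + 2425) + (-130 + (-91 + 53))/(108 - 9) = -18400 + (-130 - 38)/99 = -18400 + (1/99)*(-168) = -18400 - 56/33 = -607256/33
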